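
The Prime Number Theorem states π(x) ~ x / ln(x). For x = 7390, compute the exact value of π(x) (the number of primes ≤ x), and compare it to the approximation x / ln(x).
π(7390) = 938;  x/ln(x) ≈ 829.60;  relative error ≈ 11.56%.

Directly count primes up to 7390: π(7390) = 938. The PNT approximation gives 7390/ln(7390) ≈ 7390/8.90788 ≈ 829.60. Relative error (π(x) − x/ln(x)) / π(x) ≈ 11.56%; the approximation is known to undercount slightly (Li(x) is a better estimate).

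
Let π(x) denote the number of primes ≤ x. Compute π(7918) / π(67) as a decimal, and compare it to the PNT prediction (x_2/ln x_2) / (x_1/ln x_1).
π(7918)/π(67) = 999/19 ≈ 52.5789;  PNT prediction ≈ 55.3540.

π(67) = 19 and π(7918) = 999, so π(7918)/π(67) ≈ 52.5789. The PNT-predicted ratio is (7918/ln(7918)) / (67/ln(67)) ≈ 55.3540. The two agree to within a few percent, as expected.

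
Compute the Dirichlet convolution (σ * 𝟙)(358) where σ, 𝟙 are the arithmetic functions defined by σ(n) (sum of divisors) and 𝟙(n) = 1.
(σ * 𝟙)(358) = 724

Divisors of 358: [1, 2, 179, 358]. For each d | 358:
  d = 1: σ(1) · 𝟙(358/1) = 1 · 1 = 1
  d = 2: σ(2) · 𝟙(358/2) = 3 · 1 = 3
  d = 179: σ(179) · 𝟙(358/179) = 180 · 1 = 180
  d = 358: σ(358) · 𝟙(358/358) = 540 · 1 = 540
Summing: (σ * 𝟙)(358) = 1 + 3 + 180 + 540 = 724.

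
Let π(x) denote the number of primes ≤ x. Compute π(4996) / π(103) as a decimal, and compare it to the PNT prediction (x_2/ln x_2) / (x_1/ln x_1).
π(4996)/π(103) = 668/27 ≈ 24.7407;  PNT prediction ≈ 26.3970.

π(103) = 27 and π(4996) = 668, so π(4996)/π(103) ≈ 24.7407. The PNT-predicted ratio is (4996/ln(4996)) / (103/ln(103)) ≈ 26.3970. The two agree to within a few percent, as expected.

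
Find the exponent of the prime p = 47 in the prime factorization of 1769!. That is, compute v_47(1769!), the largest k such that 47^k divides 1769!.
v_47(1769!) = 37

Legendre's formula: v_p(n!) = Σ_{k ≥ 1} ⌊n / p^k⌋. For p = 47, n = 1769, the terms are:
  ⌊1769/47^1⌋ = ⌊1769/47⌋ = 37
(the next term ⌊1769/47^2⌋ = 0, terminating the sum). Summing: v_47(1769!) = 37 = 37.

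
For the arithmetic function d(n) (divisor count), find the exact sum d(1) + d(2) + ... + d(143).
Σ_{n ≤ 143} d(n) = 731

Compute d(n) for each 1 ≤ n ≤ 143: d(1) = 1, d(2) = 2, d(3) = 2, d(4) = 3, d(5) = 2, d(6) = 4, d(7) = 2, d(8) = 4, d(9) = 3, d(10) = 4, d(11) = 2, d(12) = 6, d(13) = 2, d(14) = 4, d(15) = 4, d(16) = 5, d(17) = 2, d(18) = 6, d(19) = 2, d(20) = 6, d(21) = 4, d(22) = 4, d(23) = 2, d(24) = 8, d(25) = 3, d(26) = 4, d(27) = 4, d(28) = 6, d(29) = 2, d(30) = 8, d(31) = 2, d(32) = 6, d(33) = 4, d(34) = 4, d(35) = 4, d(36) = 9, d(37) = 2, d(38) = 4, d(39) = 4, d(40) = 8, d(41) = 2, d(42) = 8, d(43) = 2, d(44) = 6, d(45) = 6, d(46) = 4, d(47) = 2, d(48) = 10, d(49) = 3, d(50) = 6, d(51) = 4, d(52) = 6, d(53) = 2, d(54) = 8, d(55) = 4, d(56) = 8, d(57) = 4, d(58) = 4, d(59) = 2, d(60) = 12, d(61) = 2, d(62) = 4, d(63) = 6, d(64) = 7, d(65) = 4, d(66) = 8, d(67) = 2, d(68) = 6, d(69) = 4, d(70) = 8, d(71) = 2, d(72) = 12, d(73) = 2, d(74) = 4, d(75) = 6, d(76) = 6, d(77) = 4, d(78) = 8, d(79) = 2, d(80) = 10, d(81) = 5, d(82) = 4, d(83) = 2, d(84) = 12, d(85) = 4, d(86) = 4, d(87) = 4, d(88) = 8, d(89) = 2, d(90) = 12, d(91) = 4, d(92) = 6, d(93) = 4, d(94) = 4, d(95) = 4, d(96) = 12, d(97) = 2, d(98) = 6, d(99) = 6, d(100) = 9, d(101) = 2, d(102) = 8, d(103) = 2, d(104) = 8, d(105) = 8, d(106) = 4, d(107) = 2, d(108) = 12, d(109) = 2, d(110) = 8, d(111) = 4, d(112) = 10, d(113) = 2, d(114) = 8, d(115) = 4, d(116) = 6, d(117) = 6, d(118) = 4, d(119) = 4, d(120) = 16, d(121) = 3, d(122) = 4, d(123) = 4, d(124) = 6, d(125) = 4, d(126) = 12, d(127) = 2, d(128) = 8, d(129) = 4, d(130) = 8, d(131) = 2, d(132) = 12, d(133) = 4, d(134) = 4, d(135) = 8, d(136) = 8, d(137) = 2, d(138) = 8, d(139) = 2, d(140) = 12, d(141) = 4, d(142) = 4, d(143) = 4. Summing all 143 values: 731. (Dirichlet's divisor formula: Σ_{n ≤ x} d(n) = x ln(x) + (2γ − 1) x + O(√x). For x = 143, the asymptotic estimate is ≈ 731.77.)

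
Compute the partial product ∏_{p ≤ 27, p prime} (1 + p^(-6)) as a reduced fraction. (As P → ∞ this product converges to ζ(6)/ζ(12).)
∏ = 1528148900144746288585670319214284020/1502467574555591484127420211226932553

The primes p ≤ 27 are [2, 3, 5, 7, 11, 13, 17, 19, 23]. For each, (1 + 1/p^6) = (p^6 + 1)/p^6. Multiplying these fractions over p ∈ [2, 3, 5, 7, 11, 13, 17, 19, 23] gives 1528148900144746288585670319214284020/1502467574555591484127420211226932553. (In the limit P → ∞ this tends to ζ(6)/ζ(12).)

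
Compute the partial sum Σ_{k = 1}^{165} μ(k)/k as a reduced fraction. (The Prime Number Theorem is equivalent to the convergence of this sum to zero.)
Σ μ(k)/k = 39559613656892389988868176705313193612521402770457442247492939/5766152219975951659023630035336134306565384015606066319856068810

Values of μ(k) for 1 ≤ k ≤ 165: μ(1) = 1, μ(2) = -1, μ(3) = -1, μ(5) = -1, μ(6) = 1, μ(7) = -1, μ(10) = 1, μ(11) = -1, μ(13) = -1, μ(14) = 1, μ(15) = 1, μ(17) = -1, μ(19) = -1, μ(21) = 1, μ(22) = 1, μ(23) = -1, μ(26) = 1, μ(29) = -1, μ(30) = -1, μ(31) = -1, μ(33) = 1, μ(34) = 1, μ(35) = 1, μ(37) = -1, μ(38) = 1, μ(39) = 1, μ(41) = -1, μ(42) = -1, μ(43) = -1, μ(46) = 1, μ(47) = -1, μ(51) = 1, μ(53) = -1, μ(55) = 1, μ(57) = 1, μ(58) = 1, μ(59) = -1, μ(61) = -1, μ(62) = 1, μ(65) = 1, μ(66) = -1, μ(67) = -1, μ(69) = 1, μ(70) = -1, μ(71) = -1, μ(73) = -1, μ(74) = 1, μ(77) = 1, μ(78) = -1, μ(79) = -1, μ(82) = 1, μ(83) = -1, μ(85) = 1, μ(86) = 1, μ(87) = 1, μ(89) = -1, μ(91) = 1, μ(93) = 1, μ(94) = 1, μ(95) = 1, μ(97) = -1, μ(101) = -1, μ(102) = -1, μ(103) = -1, μ(105) = -1, μ(106) = 1, μ(107) = -1, μ(109) = -1, μ(110) = -1, μ(111) = 1, μ(113) = -1, μ(114) = -1, μ(115) = 1, μ(118) = 1, μ(119) = 1, μ(122) = 1, μ(123) = 1, μ(127) = -1, μ(129) = 1, μ(130) = -1, μ(131) = -1, μ(133) = 1, μ(134) = 1, μ(137) = -1, μ(138) = -1, μ(139) = -1, μ(141) = 1, μ(142) = 1, μ(143) = 1, μ(145) = 1, μ(146) = 1, μ(149) = -1, μ(151) = -1, μ(154) = -1, μ(155) = 1, μ(157) = -1, μ(158) = 1, μ(159) = 1, μ(161) = 1, μ(163) = -1, μ(165) = -1, with μ = 0 on non-squarefree integers. Summing μ(k)/k for k where μ(k) ≠ 0 gives 39559613656892389988868176705313193612521402770457442247492939/5766152219975951659023630035336134306565384015606066319856068810 ≈ 0.0069. (PNT ⟺ this sum → 0 as n → ∞.)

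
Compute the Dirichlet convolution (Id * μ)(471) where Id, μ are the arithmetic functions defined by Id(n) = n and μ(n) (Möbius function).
(Id * μ)(471) = 312

Divisors of 471: [1, 3, 157, 471]. For each d | 471:
  d = 1: Id(1) · μ(471/1) = 1 · 1 = 1
  d = 3: Id(3) · μ(471/3) = 3 · -1 = -3
  d = 157: Id(157) · μ(471/157) = 157 · -1 = -157
  d = 471: Id(471) · μ(471/471) = 471 · 1 = 471
Summing: (Id * μ)(471) = 1 + -3 + -157 + 471 = 312.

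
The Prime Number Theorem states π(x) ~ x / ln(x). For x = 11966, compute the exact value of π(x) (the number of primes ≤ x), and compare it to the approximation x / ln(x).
π(11966) = 1434;  x/ln(x) ≈ 1274.36;  relative error ≈ 11.13%.

Directly count primes up to 11966: π(11966) = 1434. The PNT approximation gives 11966/ln(11966) ≈ 11966/9.38982 ≈ 1274.36. Relative error (π(x) − x/ln(x)) / π(x) ≈ 11.13%; the approximation is known to undercount slightly (Li(x) is a better estimate).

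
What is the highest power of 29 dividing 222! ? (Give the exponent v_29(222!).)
v_29(222!) = 7

Legendre's formula: v_p(n!) = Σ_{k ≥ 1} ⌊n / p^k⌋. For p = 29, n = 222, the terms are:
  ⌊222/29^1⌋ = ⌊222/29⌋ = 7
(the next term ⌊222/29^2⌋ = 0, terminating the sum). Summing: v_29(222!) = 7 = 7.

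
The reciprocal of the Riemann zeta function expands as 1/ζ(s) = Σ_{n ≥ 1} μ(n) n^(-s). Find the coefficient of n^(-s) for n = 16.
μ(16) = 0

Factor n = 16 = 2^4. μ(n) = 0 if any exponent ≥ 2 (not squarefree); otherwise μ(n) = (−1)^{ω(n)} where ω(n) is the number of distinct prime factors. Applying: μ(16) = 0.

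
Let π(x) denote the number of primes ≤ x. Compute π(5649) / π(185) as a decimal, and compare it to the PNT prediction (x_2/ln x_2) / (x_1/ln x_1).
π(5649)/π(185) = 742/42 ≈ 17.6667;  PNT prediction ≈ 18.4512.

π(185) = 42 and π(5649) = 742, so π(5649)/π(185) ≈ 17.6667. The PNT-predicted ratio is (5649/ln(5649)) / (185/ln(185)) ≈ 18.4512. The two agree to within a few percent, as expected.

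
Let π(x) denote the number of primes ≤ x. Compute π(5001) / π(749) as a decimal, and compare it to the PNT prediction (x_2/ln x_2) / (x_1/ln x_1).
π(5001)/π(749) = 669/132 ≈ 5.0682;  PNT prediction ≈ 5.1885.

π(749) = 132 and π(5001) = 669, so π(5001)/π(749) ≈ 5.0682. The PNT-predicted ratio is (5001/ln(5001)) / (749/ln(749)) ≈ 5.1885. The two agree to within a few percent, as expected.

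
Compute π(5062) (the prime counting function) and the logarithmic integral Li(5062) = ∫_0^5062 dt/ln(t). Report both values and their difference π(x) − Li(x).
π(5062) = 677;  Li(5062) ≈ 691.55;  π(x) − Li(x) ≈ -14.55.

Direct count of primes ≤ 5062 gives π(5062) = 677. Numerical evaluation of the logarithmic integral gives Li(5062) ≈ 691.55. The difference π(x) − Li(x) ≈ -14.55 is typically negative for small/moderate x (Li(x) overestimates), though Littlewood's theorem shows this sign changes infinitely often.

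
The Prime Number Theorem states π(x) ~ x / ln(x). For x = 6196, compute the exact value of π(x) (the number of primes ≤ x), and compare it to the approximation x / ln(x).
π(6196) = 804;  x/ln(x) ≈ 709.60;  relative error ≈ 11.74%.

Directly count primes up to 6196: π(6196) = 804. The PNT approximation gives 6196/ln(6196) ≈ 6196/8.73166 ≈ 709.60. Relative error (π(x) − x/ln(x)) / π(x) ≈ 11.74%; the approximation is known to undercount slightly (Li(x) is a better estimate).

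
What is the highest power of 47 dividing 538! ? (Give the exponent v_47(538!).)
v_47(538!) = 11

Legendre's formula: v_p(n!) = Σ_{k ≥ 1} ⌊n / p^k⌋. For p = 47, n = 538, the terms are:
  ⌊538/47^1⌋ = ⌊538/47⌋ = 11
(the next term ⌊538/47^2⌋ = 0, terminating the sum). Summing: v_47(538!) = 11 = 11.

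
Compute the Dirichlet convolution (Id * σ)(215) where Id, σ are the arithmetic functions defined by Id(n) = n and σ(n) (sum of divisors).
(Id * σ)(215) = 957

Divisors of 215: [1, 5, 43, 215]. For each d | 215:
  d = 1: Id(1) · σ(215/1) = 1 · 264 = 264
  d = 5: Id(5) · σ(215/5) = 5 · 44 = 220
  d = 43: Id(43) · σ(215/43) = 43 · 6 = 258
  d = 215: Id(215) · σ(215/215) = 215 · 1 = 215
Summing: (Id * σ)(215) = 264 + 220 + 258 + 215 = 957.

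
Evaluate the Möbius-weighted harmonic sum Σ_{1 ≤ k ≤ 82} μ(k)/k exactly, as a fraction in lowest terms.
Σ μ(k)/k = -1401629533229069216211617003/107254825578022430263302818471

Values of μ(k) for 1 ≤ k ≤ 82: μ(1) = 1, μ(2) = -1, μ(3) = -1, μ(5) = -1, μ(6) = 1, μ(7) = -1, μ(10) = 1, μ(11) = -1, μ(13) = -1, μ(14) = 1, μ(15) = 1, μ(17) = -1, μ(19) = -1, μ(21) = 1, μ(22) = 1, μ(23) = -1, μ(26) = 1, μ(29) = -1, μ(30) = -1, μ(31) = -1, μ(33) = 1, μ(34) = 1, μ(35) = 1, μ(37) = -1, μ(38) = 1, μ(39) = 1, μ(41) = -1, μ(42) = -1, μ(43) = -1, μ(46) = 1, μ(47) = -1, μ(51) = 1, μ(53) = -1, μ(55) = 1, μ(57) = 1, μ(58) = 1, μ(59) = -1, μ(61) = -1, μ(62) = 1, μ(65) = 1, μ(66) = -1, μ(67) = -1, μ(69) = 1, μ(70) = -1, μ(71) = -1, μ(73) = -1, μ(74) = 1, μ(77) = 1, μ(78) = -1, μ(79) = -1, μ(82) = 1, with μ = 0 on non-squarefree integers. Summing μ(k)/k for k where μ(k) ≠ 0 gives -1401629533229069216211617003/107254825578022430263302818471 ≈ -0.0131. (PNT ⟺ this sum → 0 as n → ∞.)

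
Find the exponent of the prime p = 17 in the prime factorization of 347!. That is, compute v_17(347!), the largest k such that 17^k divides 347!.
v_17(347!) = 21

Legendre's formula: v_p(n!) = Σ_{k ≥ 1} ⌊n / p^k⌋. For p = 17, n = 347, the terms are:
  ⌊347/17^1⌋ = ⌊347/17⌋ = 20
  ⌊347/17^2⌋ = ⌊347/289⌋ = 1
(the next term ⌊347/17^3⌋ = 0, terminating the sum). Summing: v_17(347!) = 20 + 1 = 21.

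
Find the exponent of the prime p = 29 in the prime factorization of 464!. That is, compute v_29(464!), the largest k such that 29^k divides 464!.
v_29(464!) = 16

Legendre's formula: v_p(n!) = Σ_{k ≥ 1} ⌊n / p^k⌋. For p = 29, n = 464, the terms are:
  ⌊464/29^1⌋ = ⌊464/29⌋ = 16
(the next term ⌊464/29^2⌋ = 0, terminating the sum). Summing: v_29(464!) = 16 = 16.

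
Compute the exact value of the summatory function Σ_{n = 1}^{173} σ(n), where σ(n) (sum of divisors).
Σ_{n ≤ 173} σ(n) = 24604

Compute σ(n) for each 1 ≤ n ≤ 173: σ(1) = 1, σ(2) = 3, σ(3) = 4, σ(4) = 7, σ(5) = 6, σ(6) = 12, σ(7) = 8, σ(8) = 15, σ(9) = 13, σ(10) = 18, σ(11) = 12, σ(12) = 28, σ(13) = 14, σ(14) = 24, σ(15) = 24, σ(16) = 31, σ(17) = 18, σ(18) = 39, σ(19) = 20, σ(20) = 42, σ(21) = 32, σ(22) = 36, σ(23) = 24, σ(24) = 60, σ(25) = 31, σ(26) = 42, σ(27) = 40, σ(28) = 56, σ(29) = 30, σ(30) = 72, σ(31) = 32, σ(32) = 63, σ(33) = 48, σ(34) = 54, σ(35) = 48, σ(36) = 91, σ(37) = 38, σ(38) = 60, σ(39) = 56, σ(40) = 90, σ(41) = 42, σ(42) = 96, σ(43) = 44, σ(44) = 84, σ(45) = 78, σ(46) = 72, σ(47) = 48, σ(48) = 124, σ(49) = 57, σ(50) = 93, σ(51) = 72, σ(52) = 98, σ(53) = 54, σ(54) = 120, σ(55) = 72, σ(56) = 120, σ(57) = 80, σ(58) = 90, σ(59) = 60, σ(60) = 168, σ(61) = 62, σ(62) = 96, σ(63) = 104, σ(64) = 127, σ(65) = 84, σ(66) = 144, σ(67) = 68, σ(68) = 126, σ(69) = 96, σ(70) = 144, σ(71) = 72, σ(72) = 195, σ(73) = 74, σ(74) = 114, σ(75) = 124, σ(76) = 140, σ(77) = 96, σ(78) = 168, σ(79) = 80, σ(80) = 186, σ(81) = 121, σ(82) = 126, σ(83) = 84, σ(84) = 224, σ(85) = 108, σ(86) = 132, σ(87) = 120, σ(88) = 180, σ(89) = 90, σ(90) = 234, σ(91) = 112, σ(92) = 168, σ(93) = 128, σ(94) = 144, σ(95) = 120, σ(96) = 252, σ(97) = 98, σ(98) = 171, σ(99) = 156, σ(100) = 217, σ(101) = 102, σ(102) = 216, σ(103) = 104, σ(104) = 210, σ(105) = 192, σ(106) = 162, σ(107) = 108, σ(108) = 280, σ(109) = 110, σ(110) = 216, σ(111) = 152, σ(112) = 248, σ(113) = 114, σ(114) = 240, σ(115) = 144, σ(116) = 210, σ(117) = 182, σ(118) = 180, σ(119) = 144, σ(120) = 360, σ(121) = 133, σ(122) = 186, σ(123) = 168, σ(124) = 224, σ(125) = 156, σ(126) = 312, σ(127) = 128, σ(128) = 255, σ(129) = 176, σ(130) = 252, σ(131) = 132, σ(132) = 336, σ(133) = 160, σ(134) = 204, σ(135) = 240, σ(136) = 270, σ(137) = 138, σ(138) = 288, σ(139) = 140, σ(140) = 336, σ(141) = 192, σ(142) = 216, σ(143) = 168, σ(144) = 403, σ(145) = 180, σ(146) = 222, σ(147) = 228, σ(148) = 266, σ(149) = 150, σ(150) = 372, σ(151) = 152, σ(152) = 300, σ(153) = 234, σ(154) = 288, σ(155) = 192, σ(156) = 392, σ(157) = 158, σ(158) = 240, σ(159) = 216, σ(160) = 378, σ(161) = 192, σ(162) = 363, σ(163) = 164, σ(164) = 294, σ(165) = 288, σ(166) = 252, σ(167) = 168, σ(168) = 480, σ(169) = 183, σ(170) = 324, σ(171) = 260, σ(172) = 308, σ(173) = 174. Summing all 173 values: 24604. (Average order: Σ_{n ≤ x} σ(n) ~ (π²/12) x². For x = 173, (π²/12)·173² ≈ 24615.62.)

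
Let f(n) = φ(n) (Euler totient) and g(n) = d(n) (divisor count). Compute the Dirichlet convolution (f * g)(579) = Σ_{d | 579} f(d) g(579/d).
(φ * d)(579) = 776

Divisors of 579: [1, 3, 193, 579]. For each d | 579:
  d = 1: φ(1) · d(579/1) = 1 · 4 = 4
  d = 3: φ(3) · d(579/3) = 2 · 2 = 4
  d = 193: φ(193) · d(579/193) = 192 · 2 = 384
  d = 579: φ(579) · d(579/579) = 384 · 1 = 384
Summing: (φ * d)(579) = 4 + 4 + 384 + 384 = 776.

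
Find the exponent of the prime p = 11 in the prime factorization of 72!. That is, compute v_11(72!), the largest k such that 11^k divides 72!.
v_11(72!) = 6

Legendre's formula: v_p(n!) = Σ_{k ≥ 1} ⌊n / p^k⌋. For p = 11, n = 72, the terms are:
  ⌊72/11^1⌋ = ⌊72/11⌋ = 6
(the next term ⌊72/11^2⌋ = 0, terminating the sum). Summing: v_11(72!) = 6 = 6.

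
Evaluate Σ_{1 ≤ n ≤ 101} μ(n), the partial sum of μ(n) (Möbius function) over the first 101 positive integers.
Σ_{n ≤ 101} μ(n) = 0

Compute μ(n) for each 1 ≤ n ≤ 101: μ(1) = 1, μ(2) = -1, μ(3) = -1, μ(4) = 0, μ(5) = -1, μ(6) = 1, μ(7) = -1, μ(8) = 0, μ(9) = 0, μ(10) = 1, μ(11) = -1, μ(12) = 0, μ(13) = -1, μ(14) = 1, μ(15) = 1, μ(16) = 0, μ(17) = -1, μ(18) = 0, μ(19) = -1, μ(20) = 0, μ(21) = 1, μ(22) = 1, μ(23) = -1, μ(24) = 0, μ(25) = 0, μ(26) = 1, μ(27) = 0, μ(28) = 0, μ(29) = -1, μ(30) = -1, μ(31) = -1, μ(32) = 0, μ(33) = 1, μ(34) = 1, μ(35) = 1, μ(36) = 0, μ(37) = -1, μ(38) = 1, μ(39) = 1, μ(40) = 0, μ(41) = -1, μ(42) = -1, μ(43) = -1, μ(44) = 0, μ(45) = 0, μ(46) = 1, μ(47) = -1, μ(48) = 0, μ(49) = 0, μ(50) = 0, μ(51) = 1, μ(52) = 0, μ(53) = -1, μ(54) = 0, μ(55) = 1, μ(56) = 0, μ(57) = 1, μ(58) = 1, μ(59) = -1, μ(60) = 0, μ(61) = -1, μ(62) = 1, μ(63) = 0, μ(64) = 0, μ(65) = 1, μ(66) = -1, μ(67) = -1, μ(68) = 0, μ(69) = 1, μ(70) = -1, μ(71) = -1, μ(72) = 0, μ(73) = -1, μ(74) = 1, μ(75) = 0, μ(76) = 0, μ(77) = 1, μ(78) = -1, μ(79) = -1, μ(80) = 0, μ(81) = 0, μ(82) = 1, μ(83) = -1, μ(84) = 0, μ(85) = 1, μ(86) = 1, μ(87) = 1, μ(88) = 0, μ(89) = -1, μ(90) = 0, μ(91) = 1, μ(92) = 0, μ(93) = 1, μ(94) = 1, μ(95) = 1, μ(96) = 0, μ(97) = -1, μ(98) = 0, μ(99) = 0, μ(100) = 0, μ(101) = -1. Summing all 101 values: 0. (Mertens function M(x) = Σ_{n ≤ x} μ(n); on average M(x) should be small (PNT ⟺ M(x) = o(x)).)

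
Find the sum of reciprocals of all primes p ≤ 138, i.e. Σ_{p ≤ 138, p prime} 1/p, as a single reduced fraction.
Σ 1/p = 134916993045244813891851972880537444693266047783313727/72047817630210000485677936198920432067383702541010310

π(138) = 33, so the primes ≤ 138 are [2, 3, 5, 7, 11, 13, 17, 19, 23, 29, 31, 37, 41, 43, 47, 53, 59, 61, 67, 71, 73, 79, 83, 89, 97, 101, 103, 107, 109, 113, 127, 131, 137]. Summing 1/p over these primes: 134916993045244813891851972880537444693266047783313727/72047817630210000485677936198920432067383702541010310 ≈ 1.8726. Mertens estimate ln ln(138) + 0.2615 ≈ 1.8563.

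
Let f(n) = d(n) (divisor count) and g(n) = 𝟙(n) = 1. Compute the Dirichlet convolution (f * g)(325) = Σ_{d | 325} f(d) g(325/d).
(d * 𝟙)(325) = 18

Divisors of 325: [1, 5, 13, 25, 65, 325]. For each d | 325:
  d = 1: d(1) · 𝟙(325/1) = 1 · 1 = 1
  d = 5: d(5) · 𝟙(325/5) = 2 · 1 = 2
  d = 13: d(13) · 𝟙(325/13) = 2 · 1 = 2
  d = 25: d(25) · 𝟙(325/25) = 3 · 1 = 3
  d = 65: d(65) · 𝟙(325/65) = 4 · 1 = 4
  d = 325: d(325) · 𝟙(325/325) = 6 · 1 = 6
Summing: (d * 𝟙)(325) = 1 + 2 + 2 + 3 + 4 + 6 = 18.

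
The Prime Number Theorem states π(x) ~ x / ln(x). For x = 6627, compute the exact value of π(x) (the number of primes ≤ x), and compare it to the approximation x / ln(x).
π(6627) = 855;  x/ln(x) ≈ 753.16;  relative error ≈ 11.91%.

Directly count primes up to 6627: π(6627) = 855. The PNT approximation gives 6627/ln(6627) ≈ 6627/8.79891 ≈ 753.16. Relative error (π(x) − x/ln(x)) / π(x) ≈ 11.91%; the approximation is known to undercount slightly (Li(x) is a better estimate).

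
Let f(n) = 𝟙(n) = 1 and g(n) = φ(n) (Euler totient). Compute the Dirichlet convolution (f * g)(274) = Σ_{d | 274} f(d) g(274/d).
(𝟙 * φ)(274) = 274

Divisors of 274: [1, 2, 137, 274]. For each d | 274:
  d = 1: 𝟙(1) · φ(274/1) = 1 · 136 = 136
  d = 2: 𝟙(2) · φ(274/2) = 1 · 136 = 136
  d = 137: 𝟙(137) · φ(274/137) = 1 · 1 = 1
  d = 274: 𝟙(274) · φ(274/274) = 1 · 1 = 1
Summing: (𝟙 * φ)(274) = 136 + 136 + 1 + 1 = 274.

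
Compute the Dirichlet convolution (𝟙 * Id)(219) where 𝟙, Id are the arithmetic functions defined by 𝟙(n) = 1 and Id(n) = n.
(𝟙 * Id)(219) = 296

Divisors of 219: [1, 3, 73, 219]. For each d | 219:
  d = 1: 𝟙(1) · Id(219/1) = 1 · 219 = 219
  d = 3: 𝟙(3) · Id(219/3) = 1 · 73 = 73
  d = 73: 𝟙(73) · Id(219/73) = 1 · 3 = 3
  d = 219: 𝟙(219) · Id(219/219) = 1 · 1 = 1
Summing: (𝟙 * Id)(219) = 219 + 73 + 3 + 1 = 296.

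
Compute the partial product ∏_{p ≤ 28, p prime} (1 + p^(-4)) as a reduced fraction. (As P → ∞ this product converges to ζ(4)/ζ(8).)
∏ = 577447917650941187656457324944/535704058713408612067696280625

The primes p ≤ 28 are [2, 3, 5, 7, 11, 13, 17, 19, 23]. For each, (1 + 1/p^4) = (p^4 + 1)/p^4. Multiplying these fractions over p ∈ [2, 3, 5, 7, 11, 13, 17, 19, 23] gives 577447917650941187656457324944/535704058713408612067696280625. (In the limit P → ∞ this tends to ζ(4)/ζ(8).)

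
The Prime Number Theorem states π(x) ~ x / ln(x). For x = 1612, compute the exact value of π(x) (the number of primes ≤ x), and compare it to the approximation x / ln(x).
π(1612) = 254;  x/ln(x) ≈ 218.27;  relative error ≈ 14.07%.

Directly count primes up to 1612: π(1612) = 254. The PNT approximation gives 1612/ln(1612) ≈ 1612/7.38523 ≈ 218.27. Relative error (π(x) − x/ln(x)) / π(x) ≈ 14.07%; the approximation is known to undercount slightly (Li(x) is a better estimate).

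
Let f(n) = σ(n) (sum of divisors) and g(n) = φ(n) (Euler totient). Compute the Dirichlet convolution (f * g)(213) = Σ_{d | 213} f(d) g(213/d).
(σ * φ)(213) = 852

Divisors of 213: [1, 3, 71, 213]. For each d | 213:
  d = 1: σ(1) · φ(213/1) = 1 · 140 = 140
  d = 3: σ(3) · φ(213/3) = 4 · 70 = 280
  d = 71: σ(71) · φ(213/71) = 72 · 2 = 144
  d = 213: σ(213) · φ(213/213) = 288 · 1 = 288
Summing: (σ * φ)(213) = 140 + 280 + 144 + 288 = 852.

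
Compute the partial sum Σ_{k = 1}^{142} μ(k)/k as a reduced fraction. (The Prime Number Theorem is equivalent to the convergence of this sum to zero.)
Σ μ(k)/k = -1280195109320241807184891051690223115540059217279828/1669107775099865011251538855274990009561055775533405515

Values of μ(k) for 1 ≤ k ≤ 142: μ(1) = 1, μ(2) = -1, μ(3) = -1, μ(5) = -1, μ(6) = 1, μ(7) = -1, μ(10) = 1, μ(11) = -1, μ(13) = -1, μ(14) = 1, μ(15) = 1, μ(17) = -1, μ(19) = -1, μ(21) = 1, μ(22) = 1, μ(23) = -1, μ(26) = 1, μ(29) = -1, μ(30) = -1, μ(31) = -1, μ(33) = 1, μ(34) = 1, μ(35) = 1, μ(37) = -1, μ(38) = 1, μ(39) = 1, μ(41) = -1, μ(42) = -1, μ(43) = -1, μ(46) = 1, μ(47) = -1, μ(51) = 1, μ(53) = -1, μ(55) = 1, μ(57) = 1, μ(58) = 1, μ(59) = -1, μ(61) = -1, μ(62) = 1, μ(65) = 1, μ(66) = -1, μ(67) = -1, μ(69) = 1, μ(70) = -1, μ(71) = -1, μ(73) = -1, μ(74) = 1, μ(77) = 1, μ(78) = -1, μ(79) = -1, μ(82) = 1, μ(83) = -1, μ(85) = 1, μ(86) = 1, μ(87) = 1, μ(89) = -1, μ(91) = 1, μ(93) = 1, μ(94) = 1, μ(95) = 1, μ(97) = -1, μ(101) = -1, μ(102) = -1, μ(103) = -1, μ(105) = -1, μ(106) = 1, μ(107) = -1, μ(109) = -1, μ(110) = -1, μ(111) = 1, μ(113) = -1, μ(114) = -1, μ(115) = 1, μ(118) = 1, μ(119) = 1, μ(122) = 1, μ(123) = 1, μ(127) = -1, μ(129) = 1, μ(130) = -1, μ(131) = -1, μ(133) = 1, μ(134) = 1, μ(137) = -1, μ(138) = -1, μ(139) = -1, μ(141) = 1, μ(142) = 1, with μ = 0 on non-squarefree integers. Summing μ(k)/k for k where μ(k) ≠ 0 gives -1280195109320241807184891051690223115540059217279828/1669107775099865011251538855274990009561055775533405515 ≈ -0.0008. (PNT ⟺ this sum → 0 as n → ∞.)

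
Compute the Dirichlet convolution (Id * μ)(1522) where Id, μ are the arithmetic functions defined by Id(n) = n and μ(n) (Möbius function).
(Id * μ)(1522) = 760

Divisors of 1522: [1, 2, 761, 1522]. For each d | 1522:
  d = 1: Id(1) · μ(1522/1) = 1 · 1 = 1
  d = 2: Id(2) · μ(1522/2) = 2 · -1 = -2
  d = 761: Id(761) · μ(1522/761) = 761 · -1 = -761
  d = 1522: Id(1522) · μ(1522/1522) = 1522 · 1 = 1522
Summing: (Id * μ)(1522) = 1 + -2 + -761 + 1522 = 760.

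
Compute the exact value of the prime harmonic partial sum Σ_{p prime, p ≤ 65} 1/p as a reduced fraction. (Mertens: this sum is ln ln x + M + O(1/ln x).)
Σ 1/p = 201015517717077830328949/117288381359406970983270

π(65) = 18, so the primes ≤ 65 are [2, 3, 5, 7, 11, 13, 17, 19, 23, 29, 31, 37, 41, 43, 47, 53, 59, 61]. Summing 1/p over these primes: 201015517717077830328949/117288381359406970983270 ≈ 1.7139. Mertens estimate ln ln(65) + 0.2615 ≈ 1.6905.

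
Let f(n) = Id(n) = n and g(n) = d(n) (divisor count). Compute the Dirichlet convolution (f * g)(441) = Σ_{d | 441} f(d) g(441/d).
(Id * d)(441) = 1188

Divisors of 441: [1, 3, 7, 9, 21, 49, 63, 147, 441]. For each d | 441:
  d = 1: Id(1) · d(441/1) = 1 · 9 = 9
  d = 3: Id(3) · d(441/3) = 3 · 6 = 18
  d = 7: Id(7) · d(441/7) = 7 · 6 = 42
  d = 9: Id(9) · d(441/9) = 9 · 3 = 27
  d = 21: Id(21) · d(441/21) = 21 · 4 = 84
  d = 49: Id(49) · d(441/49) = 49 · 3 = 147
  d = 63: Id(63) · d(441/63) = 63 · 2 = 126
  d = 147: Id(147) · d(441/147) = 147 · 2 = 294
  d = 441: Id(441) · d(441/441) = 441 · 1 = 441
Summing: (Id * d)(441) = 9 + 18 + 42 + 27 + 84 + 147 + 126 + 294 + 441 = 1188.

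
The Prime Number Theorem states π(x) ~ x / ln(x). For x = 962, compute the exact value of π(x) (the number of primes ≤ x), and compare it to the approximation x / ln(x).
π(962) = 162;  x/ln(x) ≈ 140.05;  relative error ≈ 13.55%.

Directly count primes up to 962: π(962) = 162. The PNT approximation gives 962/ln(962) ≈ 962/6.86901 ≈ 140.05. Relative error (π(x) − x/ln(x)) / π(x) ≈ 13.55%; the approximation is known to undercount slightly (Li(x) is a better estimate).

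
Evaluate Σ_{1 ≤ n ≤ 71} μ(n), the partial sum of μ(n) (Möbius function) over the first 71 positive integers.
Σ_{n ≤ 71} μ(n) = -3

Compute μ(n) for each 1 ≤ n ≤ 71: μ(1) = 1, μ(2) = -1, μ(3) = -1, μ(4) = 0, μ(5) = -1, μ(6) = 1, μ(7) = -1, μ(8) = 0, μ(9) = 0, μ(10) = 1, μ(11) = -1, μ(12) = 0, μ(13) = -1, μ(14) = 1, μ(15) = 1, μ(16) = 0, μ(17) = -1, μ(18) = 0, μ(19) = -1, μ(20) = 0, μ(21) = 1, μ(22) = 1, μ(23) = -1, μ(24) = 0, μ(25) = 0, μ(26) = 1, μ(27) = 0, μ(28) = 0, μ(29) = -1, μ(30) = -1, μ(31) = -1, μ(32) = 0, μ(33) = 1, μ(34) = 1, μ(35) = 1, μ(36) = 0, μ(37) = -1, μ(38) = 1, μ(39) = 1, μ(40) = 0, μ(41) = -1, μ(42) = -1, μ(43) = -1, μ(44) = 0, μ(45) = 0, μ(46) = 1, μ(47) = -1, μ(48) = 0, μ(49) = 0, μ(50) = 0, μ(51) = 1, μ(52) = 0, μ(53) = -1, μ(54) = 0, μ(55) = 1, μ(56) = 0, μ(57) = 1, μ(58) = 1, μ(59) = -1, μ(60) = 0, μ(61) = -1, μ(62) = 1, μ(63) = 0, μ(64) = 0, μ(65) = 1, μ(66) = -1, μ(67) = -1, μ(68) = 0, μ(69) = 1, μ(70) = -1, μ(71) = -1. Summing all 71 values: -3. (Mertens function M(x) = Σ_{n ≤ x} μ(n); on average M(x) should be small (PNT ⟺ M(x) = o(x)).)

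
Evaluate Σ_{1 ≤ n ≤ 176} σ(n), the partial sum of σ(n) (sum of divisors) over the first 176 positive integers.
Σ_{n ≤ 176} σ(n) = 25584

Compute σ(n) for each 1 ≤ n ≤ 176: σ(1) = 1, σ(2) = 3, σ(3) = 4, σ(4) = 7, σ(5) = 6, σ(6) = 12, σ(7) = 8, σ(8) = 15, σ(9) = 13, σ(10) = 18, σ(11) = 12, σ(12) = 28, σ(13) = 14, σ(14) = 24, σ(15) = 24, σ(16) = 31, σ(17) = 18, σ(18) = 39, σ(19) = 20, σ(20) = 42, σ(21) = 32, σ(22) = 36, σ(23) = 24, σ(24) = 60, σ(25) = 31, σ(26) = 42, σ(27) = 40, σ(28) = 56, σ(29) = 30, σ(30) = 72, σ(31) = 32, σ(32) = 63, σ(33) = 48, σ(34) = 54, σ(35) = 48, σ(36) = 91, σ(37) = 38, σ(38) = 60, σ(39) = 56, σ(40) = 90, σ(41) = 42, σ(42) = 96, σ(43) = 44, σ(44) = 84, σ(45) = 78, σ(46) = 72, σ(47) = 48, σ(48) = 124, σ(49) = 57, σ(50) = 93, σ(51) = 72, σ(52) = 98, σ(53) = 54, σ(54) = 120, σ(55) = 72, σ(56) = 120, σ(57) = 80, σ(58) = 90, σ(59) = 60, σ(60) = 168, σ(61) = 62, σ(62) = 96, σ(63) = 104, σ(64) = 127, σ(65) = 84, σ(66) = 144, σ(67) = 68, σ(68) = 126, σ(69) = 96, σ(70) = 144, σ(71) = 72, σ(72) = 195, σ(73) = 74, σ(74) = 114, σ(75) = 124, σ(76) = 140, σ(77) = 96, σ(78) = 168, σ(79) = 80, σ(80) = 186, σ(81) = 121, σ(82) = 126, σ(83) = 84, σ(84) = 224, σ(85) = 108, σ(86) = 132, σ(87) = 120, σ(88) = 180, σ(89) = 90, σ(90) = 234, σ(91) = 112, σ(92) = 168, σ(93) = 128, σ(94) = 144, σ(95) = 120, σ(96) = 252, σ(97) = 98, σ(98) = 171, σ(99) = 156, σ(100) = 217, σ(101) = 102, σ(102) = 216, σ(103) = 104, σ(104) = 210, σ(105) = 192, σ(106) = 162, σ(107) = 108, σ(108) = 280, σ(109) = 110, σ(110) = 216, σ(111) = 152, σ(112) = 248, σ(113) = 114, σ(114) = 240, σ(115) = 144, σ(116) = 210, σ(117) = 182, σ(118) = 180, σ(119) = 144, σ(120) = 360, σ(121) = 133, σ(122) = 186, σ(123) = 168, σ(124) = 224, σ(125) = 156, σ(126) = 312, σ(127) = 128, σ(128) = 255, σ(129) = 176, σ(130) = 252, σ(131) = 132, σ(132) = 336, σ(133) = 160, σ(134) = 204, σ(135) = 240, σ(136) = 270, σ(137) = 138, σ(138) = 288, σ(139) = 140, σ(140) = 336, σ(141) = 192, σ(142) = 216, σ(143) = 168, σ(144) = 403, σ(145) = 180, σ(146) = 222, σ(147) = 228, σ(148) = 266, σ(149) = 150, σ(150) = 372, σ(151) = 152, σ(152) = 300, σ(153) = 234, σ(154) = 288, σ(155) = 192, σ(156) = 392, σ(157) = 158, σ(158) = 240, σ(159) = 216, σ(160) = 378, σ(161) = 192, σ(162) = 363, σ(163) = 164, σ(164) = 294, σ(165) = 288, σ(166) = 252, σ(167) = 168, σ(168) = 480, σ(169) = 183, σ(170) = 324, σ(171) = 260, σ(172) = 308, σ(173) = 174, σ(174) = 360, σ(175) = 248, σ(176) = 372. Summing all 176 values: 25584. (Average order: Σ_{n ≤ x} σ(n) ~ (π²/12) x². For x = 176, (π²/12)·176² ≈ 25476.74.)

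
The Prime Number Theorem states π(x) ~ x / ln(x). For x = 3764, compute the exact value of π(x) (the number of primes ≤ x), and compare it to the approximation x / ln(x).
π(3764) = 523;  x/ln(x) ≈ 457.17;  relative error ≈ 12.59%.

Directly count primes up to 3764: π(3764) = 523. The PNT approximation gives 3764/ln(3764) ≈ 3764/8.23324 ≈ 457.17. Relative error (π(x) − x/ln(x)) / π(x) ≈ 12.59%; the approximation is known to undercount slightly (Li(x) is a better estimate).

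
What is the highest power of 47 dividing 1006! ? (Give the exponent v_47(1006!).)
v_47(1006!) = 21

Legendre's formula: v_p(n!) = Σ_{k ≥ 1} ⌊n / p^k⌋. For p = 47, n = 1006, the terms are:
  ⌊1006/47^1⌋ = ⌊1006/47⌋ = 21
(the next term ⌊1006/47^2⌋ = 0, terminating the sum). Summing: v_47(1006!) = 21 = 21.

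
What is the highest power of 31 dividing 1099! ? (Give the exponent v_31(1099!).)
v_31(1099!) = 36

Legendre's formula: v_p(n!) = Σ_{k ≥ 1} ⌊n / p^k⌋. For p = 31, n = 1099, the terms are:
  ⌊1099/31^1⌋ = ⌊1099/31⌋ = 35
  ⌊1099/31^2⌋ = ⌊1099/961⌋ = 1
(the next term ⌊1099/31^3⌋ = 0, terminating the sum). Summing: v_31(1099!) = 35 + 1 = 36.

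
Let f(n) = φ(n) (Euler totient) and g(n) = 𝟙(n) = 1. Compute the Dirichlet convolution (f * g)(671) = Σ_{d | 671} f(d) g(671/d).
(φ * 𝟙)(671) = 671

Divisors of 671: [1, 11, 61, 671]. For each d | 671:
  d = 1: φ(1) · 𝟙(671/1) = 1 · 1 = 1
  d = 11: φ(11) · 𝟙(671/11) = 10 · 1 = 10
  d = 61: φ(61) · 𝟙(671/61) = 60 · 1 = 60
  d = 671: φ(671) · 𝟙(671/671) = 600 · 1 = 600
Summing: (φ * 𝟙)(671) = 1 + 10 + 60 + 600 = 671.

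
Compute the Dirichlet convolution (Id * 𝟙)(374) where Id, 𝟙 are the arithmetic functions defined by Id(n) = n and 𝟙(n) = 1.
(Id * 𝟙)(374) = 648

Divisors of 374: [1, 2, 11, 17, 22, 34, 187, 374]. For each d | 374:
  d = 1: Id(1) · 𝟙(374/1) = 1 · 1 = 1
  d = 2: Id(2) · 𝟙(374/2) = 2 · 1 = 2
  d = 11: Id(11) · 𝟙(374/11) = 11 · 1 = 11
  d = 17: Id(17) · 𝟙(374/17) = 17 · 1 = 17
  d = 22: Id(22) · 𝟙(374/22) = 22 · 1 = 22
  d = 34: Id(34) · 𝟙(374/34) = 34 · 1 = 34
  d = 187: Id(187) · 𝟙(374/187) = 187 · 1 = 187
  d = 374: Id(374) · 𝟙(374/374) = 374 · 1 = 374
Summing: (Id * 𝟙)(374) = 1 + 2 + 11 + 17 + 22 + 34 + 187 + 374 = 648.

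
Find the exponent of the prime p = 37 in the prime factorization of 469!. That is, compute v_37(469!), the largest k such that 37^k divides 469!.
v_37(469!) = 12

Legendre's formula: v_p(n!) = Σ_{k ≥ 1} ⌊n / p^k⌋. For p = 37, n = 469, the terms are:
  ⌊469/37^1⌋ = ⌊469/37⌋ = 12
(the next term ⌊469/37^2⌋ = 0, terminating the sum). Summing: v_37(469!) = 12 = 12.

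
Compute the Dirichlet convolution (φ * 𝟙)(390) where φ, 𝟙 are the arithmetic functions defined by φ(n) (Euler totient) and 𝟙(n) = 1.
(φ * 𝟙)(390) = 390

Divisors of 390: [1, 2, 3, 5, 6, 10, 13, 15, 26, 30, 39, 65, 78, 130, 195, 390]. For each d | 390:
  d = 1: φ(1) · 𝟙(390/1) = 1 · 1 = 1
  d = 2: φ(2) · 𝟙(390/2) = 1 · 1 = 1
  d = 3: φ(3) · 𝟙(390/3) = 2 · 1 = 2
  d = 5: φ(5) · 𝟙(390/5) = 4 · 1 = 4
  d = 6: φ(6) · 𝟙(390/6) = 2 · 1 = 2
  d = 10: φ(10) · 𝟙(390/10) = 4 · 1 = 4
  d = 13: φ(13) · 𝟙(390/13) = 12 · 1 = 12
  d = 15: φ(15) · 𝟙(390/15) = 8 · 1 = 8
  d = 26: φ(26) · 𝟙(390/26) = 12 · 1 = 12
  d = 30: φ(30) · 𝟙(390/30) = 8 · 1 = 8
  d = 39: φ(39) · 𝟙(390/39) = 24 · 1 = 24
  d = 65: φ(65) · 𝟙(390/65) = 48 · 1 = 48
  d = 78: φ(78) · 𝟙(390/78) = 24 · 1 = 24
  d = 130: φ(130) · 𝟙(390/130) = 48 · 1 = 48
  d = 195: φ(195) · 𝟙(390/195) = 96 · 1 = 96
  d = 390: φ(390) · 𝟙(390/390) = 96 · 1 = 96
Summing: (φ * 𝟙)(390) = 1 + 1 + 2 + 4 + 2 + 4 + 12 + 8 + 12 + 8 + 24 + 48 + 24 + 48 + 96 + 96 = 390.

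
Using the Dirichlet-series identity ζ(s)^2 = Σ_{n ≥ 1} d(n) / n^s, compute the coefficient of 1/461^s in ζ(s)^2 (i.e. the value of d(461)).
d(461) = 2

ζ(s)^2 = (Σ 1/m^s)(Σ 1/k^s). The coefficient of 1/n^s in the product is the number of ordered pairs (m, k) with mk = n, which equals d(n). For n = 461, divisors are [1, 461], so d(461) = 2.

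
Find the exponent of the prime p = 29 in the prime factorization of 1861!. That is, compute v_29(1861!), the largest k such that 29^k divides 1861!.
v_29(1861!) = 66

Legendre's formula: v_p(n!) = Σ_{k ≥ 1} ⌊n / p^k⌋. For p = 29, n = 1861, the terms are:
  ⌊1861/29^1⌋ = ⌊1861/29⌋ = 64
  ⌊1861/29^2⌋ = ⌊1861/841⌋ = 2
(the next term ⌊1861/29^3⌋ = 0, terminating the sum). Summing: v_29(1861!) = 64 + 2 = 66.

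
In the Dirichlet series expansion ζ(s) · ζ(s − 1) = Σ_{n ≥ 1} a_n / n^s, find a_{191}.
σ(191) = 192

In the product (Σ m^0/m^s)(Σ k / k^s) = Σ (Σ_{d | n} d) / n^s, the coefficient of 1/n^s is σ(n) = Σ_{d | n} d. For n = 191, divisors are [1, 191]; summing: σ(191) = 192.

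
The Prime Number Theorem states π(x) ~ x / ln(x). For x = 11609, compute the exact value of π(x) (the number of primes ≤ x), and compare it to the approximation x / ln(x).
π(11609) = 1396;  x/ln(x) ≈ 1240.34;  relative error ≈ 11.15%.

Directly count primes up to 11609: π(11609) = 1396. The PNT approximation gives 11609/ln(11609) ≈ 11609/9.35954 ≈ 1240.34. Relative error (π(x) − x/ln(x)) / π(x) ≈ 11.15%; the approximation is known to undercount slightly (Li(x) is a better estimate).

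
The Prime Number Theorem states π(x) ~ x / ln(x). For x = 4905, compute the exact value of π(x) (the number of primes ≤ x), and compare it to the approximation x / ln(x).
π(4905) = 655;  x/ln(x) ≈ 577.19;  relative error ≈ 11.88%.

Directly count primes up to 4905: π(4905) = 655. The PNT approximation gives 4905/ln(4905) ≈ 4905/8.49801 ≈ 577.19. Relative error (π(x) − x/ln(x)) / π(x) ≈ 11.88%; the approximation is known to undercount slightly (Li(x) is a better estimate).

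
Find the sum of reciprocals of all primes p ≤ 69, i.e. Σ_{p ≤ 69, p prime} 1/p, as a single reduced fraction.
Σ 1/p = 13585328068403621603022853/7858321551080267055879090

π(69) = 19, so the primes ≤ 69 are [2, 3, 5, 7, 11, 13, 17, 19, 23, 29, 31, 37, 41, 43, 47, 53, 59, 61, 67]. Summing 1/p over these primes: 13585328068403621603022853/7858321551080267055879090 ≈ 1.7288. Mertens estimate ln ln(69) + 0.2615 ≈ 1.7047.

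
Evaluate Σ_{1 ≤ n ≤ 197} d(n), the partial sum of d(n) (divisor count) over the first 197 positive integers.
Σ_{n ≤ 197} d(n) = 1072

Compute d(n) for each 1 ≤ n ≤ 197: d(1) = 1, d(2) = 2, d(3) = 2, d(4) = 3, d(5) = 2, d(6) = 4, d(7) = 2, d(8) = 4, d(9) = 3, d(10) = 4, d(11) = 2, d(12) = 6, d(13) = 2, d(14) = 4, d(15) = 4, d(16) = 5, d(17) = 2, d(18) = 6, d(19) = 2, d(20) = 6, d(21) = 4, d(22) = 4, d(23) = 2, d(24) = 8, d(25) = 3, d(26) = 4, d(27) = 4, d(28) = 6, d(29) = 2, d(30) = 8, d(31) = 2, d(32) = 6, d(33) = 4, d(34) = 4, d(35) = 4, d(36) = 9, d(37) = 2, d(38) = 4, d(39) = 4, d(40) = 8, d(41) = 2, d(42) = 8, d(43) = 2, d(44) = 6, d(45) = 6, d(46) = 4, d(47) = 2, d(48) = 10, d(49) = 3, d(50) = 6, d(51) = 4, d(52) = 6, d(53) = 2, d(54) = 8, d(55) = 4, d(56) = 8, d(57) = 4, d(58) = 4, d(59) = 2, d(60) = 12, d(61) = 2, d(62) = 4, d(63) = 6, d(64) = 7, d(65) = 4, d(66) = 8, d(67) = 2, d(68) = 6, d(69) = 4, d(70) = 8, d(71) = 2, d(72) = 12, d(73) = 2, d(74) = 4, d(75) = 6, d(76) = 6, d(77) = 4, d(78) = 8, d(79) = 2, d(80) = 10, d(81) = 5, d(82) = 4, d(83) = 2, d(84) = 12, d(85) = 4, d(86) = 4, d(87) = 4, d(88) = 8, d(89) = 2, d(90) = 12, d(91) = 4, d(92) = 6, d(93) = 4, d(94) = 4, d(95) = 4, d(96) = 12, d(97) = 2, d(98) = 6, d(99) = 6, d(100) = 9, d(101) = 2, d(102) = 8, d(103) = 2, d(104) = 8, d(105) = 8, d(106) = 4, d(107) = 2, d(108) = 12, d(109) = 2, d(110) = 8, d(111) = 4, d(112) = 10, d(113) = 2, d(114) = 8, d(115) = 4, d(116) = 6, d(117) = 6, d(118) = 4, d(119) = 4, d(120) = 16, d(121) = 3, d(122) = 4, d(123) = 4, d(124) = 6, d(125) = 4, d(126) = 12, d(127) = 2, d(128) = 8, d(129) = 4, d(130) = 8, d(131) = 2, d(132) = 12, d(133) = 4, d(134) = 4, d(135) = 8, d(136) = 8, d(137) = 2, d(138) = 8, d(139) = 2, d(140) = 12, d(141) = 4, d(142) = 4, d(143) = 4, d(144) = 15, d(145) = 4, d(146) = 4, d(147) = 6, d(148) = 6, d(149) = 2, d(150) = 12, d(151) = 2, d(152) = 8, d(153) = 6, d(154) = 8, d(155) = 4, d(156) = 12, d(157) = 2, d(158) = 4, d(159) = 4, d(160) = 12, d(161) = 4, d(162) = 10, d(163) = 2, d(164) = 6, d(165) = 8, d(166) = 4, d(167) = 2, d(168) = 16, d(169) = 3, d(170) = 8, d(171) = 6, d(172) = 6, d(173) = 2, d(174) = 8, d(175) = 6, d(176) = 10, d(177) = 4, d(178) = 4, d(179) = 2, d(180) = 18, d(181) = 2, d(182) = 8, d(183) = 4, d(184) = 8, d(185) = 4, d(186) = 8, d(187) = 4, d(188) = 6, d(189) = 8, d(190) = 8, d(191) = 2, d(192) = 14, d(193) = 2, d(194) = 4, d(195) = 8, d(196) = 9, d(197) = 2. Summing all 197 values: 1072. (Dirichlet's divisor formula: Σ_{n ≤ x} d(n) = x ln(x) + (2γ − 1) x + O(√x). For x = 197, the asymptotic estimate is ≈ 1071.21.)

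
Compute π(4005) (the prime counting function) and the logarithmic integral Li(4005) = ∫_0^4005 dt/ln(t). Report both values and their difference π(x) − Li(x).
π(4005) = 552;  Li(4005) ≈ 565.97;  π(x) − Li(x) ≈ -13.97.

Direct count of primes ≤ 4005 gives π(4005) = 552. Numerical evaluation of the logarithmic integral gives Li(4005) ≈ 565.97. The difference π(x) − Li(x) ≈ -13.97 is typically negative for small/moderate x (Li(x) overestimates), though Littlewood's theorem shows this sign changes infinitely often.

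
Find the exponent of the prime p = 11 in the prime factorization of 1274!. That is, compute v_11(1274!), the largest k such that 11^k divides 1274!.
v_11(1274!) = 125

Legendre's formula: v_p(n!) = Σ_{k ≥ 1} ⌊n / p^k⌋. For p = 11, n = 1274, the terms are:
  ⌊1274/11^1⌋ = ⌊1274/11⌋ = 115
  ⌊1274/11^2⌋ = ⌊1274/121⌋ = 10
(the next term ⌊1274/11^3⌋ = 0, terminating the sum). Summing: v_11(1274!) = 115 + 10 = 125.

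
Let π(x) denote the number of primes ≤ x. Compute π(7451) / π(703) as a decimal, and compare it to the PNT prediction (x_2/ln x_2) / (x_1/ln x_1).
π(7451)/π(703) = 943/126 ≈ 7.4841;  PNT prediction ≈ 7.7926.

π(703) = 126 and π(7451) = 943, so π(7451)/π(703) ≈ 7.4841. The PNT-predicted ratio is (7451/ln(7451)) / (703/ln(703)) ≈ 7.7926. The two agree to within a few percent, as expected.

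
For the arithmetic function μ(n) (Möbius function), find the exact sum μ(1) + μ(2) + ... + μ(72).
Σ_{n ≤ 72} μ(n) = -3

Compute μ(n) for each 1 ≤ n ≤ 72: μ(1) = 1, μ(2) = -1, μ(3) = -1, μ(4) = 0, μ(5) = -1, μ(6) = 1, μ(7) = -1, μ(8) = 0, μ(9) = 0, μ(10) = 1, μ(11) = -1, μ(12) = 0, μ(13) = -1, μ(14) = 1, μ(15) = 1, μ(16) = 0, μ(17) = -1, μ(18) = 0, μ(19) = -1, μ(20) = 0, μ(21) = 1, μ(22) = 1, μ(23) = -1, μ(24) = 0, μ(25) = 0, μ(26) = 1, μ(27) = 0, μ(28) = 0, μ(29) = -1, μ(30) = -1, μ(31) = -1, μ(32) = 0, μ(33) = 1, μ(34) = 1, μ(35) = 1, μ(36) = 0, μ(37) = -1, μ(38) = 1, μ(39) = 1, μ(40) = 0, μ(41) = -1, μ(42) = -1, μ(43) = -1, μ(44) = 0, μ(45) = 0, μ(46) = 1, μ(47) = -1, μ(48) = 0, μ(49) = 0, μ(50) = 0, μ(51) = 1, μ(52) = 0, μ(53) = -1, μ(54) = 0, μ(55) = 1, μ(56) = 0, μ(57) = 1, μ(58) = 1, μ(59) = -1, μ(60) = 0, μ(61) = -1, μ(62) = 1, μ(63) = 0, μ(64) = 0, μ(65) = 1, μ(66) = -1, μ(67) = -1, μ(68) = 0, μ(69) = 1, μ(70) = -1, μ(71) = -1, μ(72) = 0. Summing all 72 values: -3. (Mertens function M(x) = Σ_{n ≤ x} μ(n); on average M(x) should be small (PNT ⟺ M(x) = o(x)).)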